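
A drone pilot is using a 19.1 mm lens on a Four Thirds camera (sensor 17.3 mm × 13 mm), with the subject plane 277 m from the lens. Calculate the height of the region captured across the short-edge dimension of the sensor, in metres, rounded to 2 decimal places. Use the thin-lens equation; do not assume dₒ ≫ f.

dₒ: 277 m = 277000 mm.
Similar triangles through the lens centre give W/dₒ = h/dᵢ; with 1/f = 1/dₒ + 1/dᵢ this gives W = h·(dₒ − f)/f.
W = 13 mm × (277000 − 19.1) / 19.1 = 13 × 14501.6178 ≈ 188521.031 mm = 188.521 m.

188.52 m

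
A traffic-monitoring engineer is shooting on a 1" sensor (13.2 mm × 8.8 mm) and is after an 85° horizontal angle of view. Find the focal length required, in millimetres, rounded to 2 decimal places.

From α = 2·arctan(w/2f) we get f = w / (2·tan(α/2)).
With w = 13.2 mm and α/2 = 42.5°, tan(α/2) ≈ 0.91633, so f ≈ 13.2 / 1.83266 ≈ 7.2026 mm.

7.20 mm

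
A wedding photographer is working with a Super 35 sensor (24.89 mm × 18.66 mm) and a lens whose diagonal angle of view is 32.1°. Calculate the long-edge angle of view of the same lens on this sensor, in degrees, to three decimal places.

25.926°

Sensor diagonal = √(24.89² + 18.66²) = √967.7077 ≈ 31.1080 mm.
From the diagonal AOV: f = 31.1080 / (2·tan(16.05°)) = 31.1080 / 0.57538 ≈ 54.0651 mm.
Long-edge AOV = 2·arctan(24.89 / (2 × 54.0651)) = 2·arctan(0.23019) ≈ 25.9257°.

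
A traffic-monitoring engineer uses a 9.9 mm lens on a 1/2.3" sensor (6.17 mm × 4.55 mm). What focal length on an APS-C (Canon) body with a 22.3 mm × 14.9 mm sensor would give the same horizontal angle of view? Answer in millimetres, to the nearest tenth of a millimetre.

35.8 mm

Equal angle of view means equal width/f ratio, so f₂ = f₁ · (width₂/width₁) = 9.9 × 22.3/6.17.
f₂ = 9.9 × 3.61426 ≈ 35.781 mm.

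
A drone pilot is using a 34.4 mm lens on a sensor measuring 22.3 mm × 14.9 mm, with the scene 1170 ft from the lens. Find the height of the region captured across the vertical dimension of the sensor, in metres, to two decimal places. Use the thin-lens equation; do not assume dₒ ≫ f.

154.45 m

dₒ: 1170 ft × 304.8 mm/ft = 356615.99 mm.
Similar triangles through the lens centre give W/dₒ = h/dᵢ; with 1/f = 1/dₒ + 1/dᵢ this gives W = h·(dₒ − f)/f.
W = 14.9 mm × (356616 − 34.4) / 34.4 = 14.9 × 10365.7439 ≈ 154449.583 mm = 154.45 m.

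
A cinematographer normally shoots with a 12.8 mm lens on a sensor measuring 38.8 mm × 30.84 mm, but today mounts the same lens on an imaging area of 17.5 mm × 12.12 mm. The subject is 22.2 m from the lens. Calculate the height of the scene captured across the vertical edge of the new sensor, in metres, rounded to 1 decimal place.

21.0 m

The focal length stays 12.8 mm; the relevant sensor dimension is now h = 12.12 mm. Object distance dₒ = 22.2 m = 22200 mm.
Thin-lens field height W = h·(dₒ − f)/f = 12.12 × (22200 − 12.8)/12.8 ≈ 21008.505 mm = 21.0085 m.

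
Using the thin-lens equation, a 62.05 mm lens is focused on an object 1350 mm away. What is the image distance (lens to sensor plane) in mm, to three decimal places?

65.039 mm

1/dᵢ = 1/f − 1/dₒ = 1/62.05 − 1/1350 = 0.0153753 mm⁻¹.
dᵢ = 1/0.0153753 ≈ 65.0394 mm.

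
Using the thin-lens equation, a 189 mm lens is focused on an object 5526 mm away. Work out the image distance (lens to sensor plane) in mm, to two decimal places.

1/dᵢ = 1/f − 1/dₒ = 1/189 − 1/5526 = 0.0051100 mm⁻¹.
dᵢ = 1/0.0051100 ≈ 195.6931 mm.

195.69 mm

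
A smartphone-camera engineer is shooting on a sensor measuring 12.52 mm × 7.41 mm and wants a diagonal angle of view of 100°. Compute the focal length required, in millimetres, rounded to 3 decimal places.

Sensor diagonal = √(12.52² + 7.41²) = √211.6585 ≈ 14.5485 mm.
From α = 2·arctan(d/2f) we get f = d / (2·tan(α/2)).
With d = 14.5485 mm and α/2 = 50°, tan(α/2) ≈ 1.19175, so f ≈ 14.5485 / 2.38351 ≈ 6.1038 mm.

6.104 mm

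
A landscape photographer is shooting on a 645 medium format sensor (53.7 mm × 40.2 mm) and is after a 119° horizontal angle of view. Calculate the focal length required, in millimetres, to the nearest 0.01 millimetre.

From α = 2·arctan(w/2f) we get f = w / (2·tan(α/2)).
With w = 53.7 mm and α/2 = 59.5°, tan(α/2) ≈ 1.69766, so f ≈ 53.7 / 3.39533 ≈ 15.8159 mm.

15.82 mm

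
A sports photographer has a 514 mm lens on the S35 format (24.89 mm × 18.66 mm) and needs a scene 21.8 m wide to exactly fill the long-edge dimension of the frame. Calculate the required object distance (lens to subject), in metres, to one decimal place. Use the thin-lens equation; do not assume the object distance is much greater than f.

W: 21.8 m = 21800 mm.
Magnification m = w/W = dᵢ/dₒ; combined with 1/f = 1/dₒ + 1/dᵢ this gives dₒ = f·(1 + W/w).
dₒ = 514 mm × (1 + 21800/24.89) = 514 × 876.8538 ≈ 450702.831 mm = 450.703 m.

450.7 m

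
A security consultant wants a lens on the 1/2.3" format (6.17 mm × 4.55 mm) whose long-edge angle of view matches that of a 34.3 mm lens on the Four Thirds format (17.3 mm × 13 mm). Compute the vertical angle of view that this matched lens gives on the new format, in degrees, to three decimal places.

Equal long-edge AOV ⇒ f₂ = f₁ · 6.17/17.3 = 34.3 × 0.35665 ≈ 12.2330 mm.
Vertical AOV on the new format = 2·arctan(4.55 / (2 × 12.2330)) = 2·arctan(0.18597) ≈ 21.0701°.

21.070°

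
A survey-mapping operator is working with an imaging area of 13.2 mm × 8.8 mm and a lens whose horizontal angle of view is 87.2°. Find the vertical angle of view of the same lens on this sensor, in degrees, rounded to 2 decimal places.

From the horizontal AOV: f = 13.2 / (2·tan(43.6°)) = 13.2 / 1.90457 ≈ 6.9307 mm.
Vertical AOV = 2·arctan(8.8 / (2 × 6.9307)) = 2·arctan(0.63486) ≈ 64.8195°.

64.82°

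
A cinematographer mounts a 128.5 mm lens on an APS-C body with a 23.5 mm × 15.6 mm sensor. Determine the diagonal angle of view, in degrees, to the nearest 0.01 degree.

Sensor diagonal = √(23.5² + 15.6²) = √795.6100 ≈ 28.2066 mm.
Angle of view α = 2·arctan(d/2f) with d = 28.2066 mm and f = 128.5 mm.
d/2f = 0.10975; arctan(0.10975) ≈ 6.2633°, so α ≈ 12.5266°.

12.53°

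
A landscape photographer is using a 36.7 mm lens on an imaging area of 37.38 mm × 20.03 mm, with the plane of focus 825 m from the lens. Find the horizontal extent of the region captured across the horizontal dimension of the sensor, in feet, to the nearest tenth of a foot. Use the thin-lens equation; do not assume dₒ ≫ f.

2756.7 ft

dₒ: 825 m = 825000 mm.
Similar triangles through the lens centre give W/dₒ = w/dᵢ; with 1/f = 1/dₒ + 1/dᵢ this gives W = w·(dₒ − f)/f.
W = 37.38 mm × (825000 − 36.7) / 36.7 = 37.38 × 22478.5640 ≈ 840248.724 mm = 840248.724/304.8 ft = 2756.72 ft.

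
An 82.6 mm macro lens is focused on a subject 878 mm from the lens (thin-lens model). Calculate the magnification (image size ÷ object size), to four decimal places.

0.1038×

Thin lens: 1/f = 1/dₒ + 1/dᵢ → 1/dᵢ = 1/82.6 − 1/878 = 0.0109676 mm⁻¹, so dᵢ ≈ 91.1778 mm.
Magnification m = dᵢ/dₒ = 91.1778/878 ≈ 0.10385.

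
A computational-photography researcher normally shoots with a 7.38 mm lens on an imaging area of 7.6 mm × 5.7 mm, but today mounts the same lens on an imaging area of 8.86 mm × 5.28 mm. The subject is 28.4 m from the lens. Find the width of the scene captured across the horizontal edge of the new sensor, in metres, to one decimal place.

The focal length stays 7.38 mm; the relevant sensor dimension is now w = 8.86 mm. Object distance dₒ = 28.4 m = 28400 mm.
Thin-lens field width W = w·(dₒ − f)/f = 8.86 × (28400 − 7.38)/7.38 ≈ 34086.533 mm = 34.0865 m.

34.1 m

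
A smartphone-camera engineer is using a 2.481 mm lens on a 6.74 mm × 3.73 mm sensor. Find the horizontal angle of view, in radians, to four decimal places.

1.8724 rad

Angle of view α = 2·arctan(w/2f) with w = 6.74 mm and f = 2.481 mm.
w/2f = 1.35832; arctan(1.35832) ≈ 0.9362 rad, so α ≈ 1.8724 rad.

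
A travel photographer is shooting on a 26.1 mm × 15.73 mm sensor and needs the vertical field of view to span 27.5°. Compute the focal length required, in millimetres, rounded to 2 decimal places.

32.14 mm

From α = 2·arctan(h/2f) we get f = h / (2·tan(α/2)).
With h = 15.73 mm and α/2 = 13.75°, tan(α/2) ≈ 0.24470, so f ≈ 15.73 / 0.48940 ≈ 32.1416 mm.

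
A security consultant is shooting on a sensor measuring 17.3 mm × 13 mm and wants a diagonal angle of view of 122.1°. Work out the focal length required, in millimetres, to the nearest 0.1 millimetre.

6.0 mm

Sensor diagonal = √(17.3² + 13²) = √468.2900 ≈ 21.6400 mm.
From α = 2·arctan(d/2f) we get f = d / (2·tan(α/2)).
With d = 21.6400 mm and α/2 = 61.05°, tan(α/2) ≈ 1.80777, so f ≈ 21.6400 / 3.61553 ≈ 5.9853 mm.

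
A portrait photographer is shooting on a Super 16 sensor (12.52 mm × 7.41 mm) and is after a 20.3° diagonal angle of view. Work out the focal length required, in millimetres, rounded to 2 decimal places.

40.63 mm

Sensor diagonal = √(12.52² + 7.41²) = √211.6585 ≈ 14.5485 mm.
From α = 2·arctan(d/2f) we get f = d / (2·tan(α/2)).
With d = 14.5485 mm and α/2 = 10.15°, tan(α/2) ≈ 0.17903, so f ≈ 14.5485 / 0.35806 ≈ 40.6320 mm.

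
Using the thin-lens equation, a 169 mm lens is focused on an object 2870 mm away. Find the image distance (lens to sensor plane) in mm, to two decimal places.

179.57 mm

1/dᵢ = 1/f − 1/dₒ = 1/169 − 1/2870 = 0.0055687 mm⁻¹.
dᵢ = 1/0.0055687 ≈ 179.5742 mm.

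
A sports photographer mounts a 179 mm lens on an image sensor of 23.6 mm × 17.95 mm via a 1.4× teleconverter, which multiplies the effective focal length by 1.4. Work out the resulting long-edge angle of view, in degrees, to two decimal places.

5.39°

Effective focal length f = 179 × 1.4 = 250.6 mm.
α = 2·arctan(23.6 / (2 × 250.6)) = 2·arctan(0.04709) ≈ 5.3918°.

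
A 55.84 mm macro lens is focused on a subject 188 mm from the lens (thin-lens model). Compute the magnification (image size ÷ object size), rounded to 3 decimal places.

Thin lens: 1/f = 1/dₒ + 1/dᵢ → 1/dᵢ = 1/55.84 − 1/188 = 0.0125892 mm⁻¹, so dᵢ ≈ 79.4334 mm.
Magnification m = dᵢ/dₒ = 79.4334/188 ≈ 0.42252.

0.423×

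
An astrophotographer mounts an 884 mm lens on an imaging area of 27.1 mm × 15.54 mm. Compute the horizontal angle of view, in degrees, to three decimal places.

1.756°

Angle of view α = 2·arctan(w/2f) with w = 27.1 mm and f = 884 mm.
w/2f = 0.01533; arctan(0.01533) ≈ 0.8782°, so α ≈ 1.7563°.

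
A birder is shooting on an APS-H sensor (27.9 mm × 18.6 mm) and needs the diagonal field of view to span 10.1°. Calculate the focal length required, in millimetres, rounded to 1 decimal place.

Sensor diagonal = √(27.9² + 18.6²) = √1124.3700 ≈ 33.5316 mm.
From α = 2·arctan(d/2f) we get f = d / (2·tan(α/2)).
With d = 33.5316 mm and α/2 = 5.05°, tan(α/2) ≈ 0.08837, so f ≈ 33.5316 / 0.17674 ≈ 189.7270 mm.

189.7 mm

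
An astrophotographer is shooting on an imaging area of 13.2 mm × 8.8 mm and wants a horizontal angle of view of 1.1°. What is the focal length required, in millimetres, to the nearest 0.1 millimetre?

From α = 2·arctan(w/2f) we get f = w / (2·tan(α/2)).
With w = 13.2 mm and α/2 = 0.55°, tan(α/2) ≈ 0.00960, so f ≈ 13.2 / 0.01920 ≈ 687.5282 mm.

687.5 mm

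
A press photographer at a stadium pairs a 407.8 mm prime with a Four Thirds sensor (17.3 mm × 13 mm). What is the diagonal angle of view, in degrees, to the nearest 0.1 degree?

3.0°

Sensor diagonal = √(17.3² + 13²) = √468.2900 ≈ 21.6400 mm.
Angle of view α = 2·arctan(d/2f) with d = 21.6400 mm and f = 407.8 mm.
d/2f = 0.02653; arctan(0.02653) ≈ 1.5199°, so α ≈ 3.0397°.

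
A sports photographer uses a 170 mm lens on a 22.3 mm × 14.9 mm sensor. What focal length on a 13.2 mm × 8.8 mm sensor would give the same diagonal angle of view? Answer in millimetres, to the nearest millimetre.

Sensor diagonal = √(22.3² + 14.9²) = √719.3000 ≈ 26.8198 mm.
Sensor diagonal = √(13.2² + 8.8²) = √251.6800 ≈ 15.8644 mm.
Equal angle of view means equal diagonal/f ratio, so f₂ = f₁ · (diagonal₂/diagonal₁) = 170 × 15.8644/26.8198.
f₂ = 170 × 0.59152 ≈ 100.558 mm.

101 mm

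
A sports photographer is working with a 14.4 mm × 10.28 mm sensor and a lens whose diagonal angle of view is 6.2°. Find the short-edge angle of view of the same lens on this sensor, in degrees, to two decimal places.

Sensor diagonal = √(14.4² + 10.28²) = √313.0384 ≈ 17.6929 mm.
From the diagonal AOV: f = 17.6929 / (2·tan(3.1°)) = 17.6929 / 0.10832 ≈ 163.3449 mm.
Short-edge AOV = 2·arctan(10.28 / (2 × 163.3449)) = 2·arctan(0.03147) ≈ 3.6047°.

3.60°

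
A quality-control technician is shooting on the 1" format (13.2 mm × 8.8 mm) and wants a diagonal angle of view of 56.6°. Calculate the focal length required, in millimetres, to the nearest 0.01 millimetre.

Sensor diagonal = √(13.2² + 8.8²) = √251.6800 ≈ 15.8644 mm.
From α = 2·arctan(d/2f) we get f = d / (2·tan(α/2)).
With d = 15.8644 mm and α/2 = 28.3°, tan(α/2) ≈ 0.53844, so f ≈ 15.8644 / 1.07689 ≈ 14.7317 mm.

14.73 mm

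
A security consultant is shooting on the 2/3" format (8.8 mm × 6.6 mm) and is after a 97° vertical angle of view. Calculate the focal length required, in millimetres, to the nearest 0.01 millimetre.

2.92 mm

From α = 2·arctan(h/2f) we get f = h / (2·tan(α/2)).
With h = 6.6 mm and α/2 = 48.5°, tan(α/2) ≈ 1.13029, so f ≈ 6.6 / 2.26059 ≈ 2.9196 mm.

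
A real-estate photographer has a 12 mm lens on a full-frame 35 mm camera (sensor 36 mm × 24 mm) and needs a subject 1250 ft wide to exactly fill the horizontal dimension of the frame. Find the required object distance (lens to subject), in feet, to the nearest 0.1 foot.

W: 1250 ft × 304.8 mm/ft = 380999.99 mm.
Magnification m = w/W = dᵢ/dₒ; combined with 1/f = 1/dₒ + 1/dᵢ this gives dₒ = f·(1 + W/w).
dₒ = 12 mm × (1 + 381000/36) = 12 × 10584.3330 ≈ 127011.996 mm = 127011.996/304.8 ft = 416.706 ft.

416.7 ft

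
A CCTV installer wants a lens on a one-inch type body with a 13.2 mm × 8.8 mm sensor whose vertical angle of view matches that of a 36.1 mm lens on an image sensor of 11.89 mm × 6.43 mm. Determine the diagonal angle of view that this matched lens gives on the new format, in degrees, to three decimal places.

Equal vertical AOV ⇒ f₂ = f₁ · 8.8/6.43 = 36.1 × 1.36858 ≈ 49.4059 mm.
Sensor diagonal = √(13.2² + 8.8²) = √251.6800 ≈ 15.8644 mm.
Diagonal AOV on the new format = 2·arctan(15.8644 / (2 × 49.4059)) = 2·arctan(0.16055) ≈ 18.2422°.

18.242°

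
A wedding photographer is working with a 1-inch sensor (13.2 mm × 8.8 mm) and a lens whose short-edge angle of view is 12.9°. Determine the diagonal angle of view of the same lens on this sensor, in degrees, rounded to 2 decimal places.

23.04°

From the short-edge AOV: f = 8.8 / (2·tan(6.45°)) = 8.8 / 0.22610 ≈ 38.9202 mm.
Sensor diagonal = √(13.2² + 8.8²) = √251.6800 ≈ 15.8644 mm.
Diagonal AOV = 2·arctan(15.8644 / (2 × 38.9202)) = 2·arctan(0.20381) ≈ 23.0390°.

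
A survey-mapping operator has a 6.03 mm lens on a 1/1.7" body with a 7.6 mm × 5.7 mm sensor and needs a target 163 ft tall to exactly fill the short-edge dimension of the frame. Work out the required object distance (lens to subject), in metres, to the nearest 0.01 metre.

52.56 m

W: 163 ft × 304.8 mm/ft = 49682.40 mm.
Magnification m = h/W = dᵢ/dₒ; combined with 1/f = 1/dₒ + 1/dᵢ this gives dₒ = f·(1 + W/h).
dₒ = 6.03 mm × (1 + 49682.4/5.7) = 6.03 × 8717.2102 ≈ 52564.778 mm = 52.5648 m.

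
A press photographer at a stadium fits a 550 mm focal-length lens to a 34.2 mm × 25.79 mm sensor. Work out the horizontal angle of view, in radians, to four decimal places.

Angle of view α = 2·arctan(w/2f) with w = 34.2 mm and f = 550 mm.
w/2f = 0.03109; arctan(0.03109) ≈ 0.0311 rad, so α ≈ 0.0622 rad.

0.0622 rad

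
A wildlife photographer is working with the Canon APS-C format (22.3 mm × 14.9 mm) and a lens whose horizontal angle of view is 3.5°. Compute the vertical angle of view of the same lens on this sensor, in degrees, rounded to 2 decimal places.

From the horizontal AOV: f = 22.3 / (2·tan(1.75°)) = 22.3 / 0.06111 ≈ 364.9424 mm.
Vertical AOV = 2·arctan(14.9 / (2 × 364.9424)) = 2·arctan(0.02041) ≈ 2.3390°.

2.34°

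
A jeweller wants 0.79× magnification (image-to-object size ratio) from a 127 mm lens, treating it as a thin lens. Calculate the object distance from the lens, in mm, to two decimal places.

287.76 mm

With m = dᵢ/dₒ and 1/f = 1/dₒ + 1/dᵢ, substituting dᵢ = m·dₒ gives 1/f = (1 + 1/m)/dₒ, hence dₒ = f·(1 + 1/m).
dₒ = 127 × (1 + 1/0.79) = 127 × 2.26582 ≈ 287.759 mm.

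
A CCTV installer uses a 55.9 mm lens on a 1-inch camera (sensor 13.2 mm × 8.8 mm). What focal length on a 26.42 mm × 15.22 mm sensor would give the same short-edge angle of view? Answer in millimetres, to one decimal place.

Equal angle of view means equal height/f ratio, so f₂ = f₁ · (height₂/height₁) = 55.9 × 15.22/8.8.
f₂ = 55.9 × 1.72955 ≈ 96.682 mm.

96.7 mm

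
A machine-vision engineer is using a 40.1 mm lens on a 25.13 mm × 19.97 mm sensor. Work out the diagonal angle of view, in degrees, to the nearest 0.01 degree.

Sensor diagonal = √(25.13² + 19.97²) = √1030.3178 ≈ 32.0986 mm.
Angle of view α = 2·arctan(d/2f) with d = 32.0986 mm and f = 40.1 mm.
d/2f = 0.40023; arctan(0.40023) ≈ 21.8128°, so α ≈ 43.6257°.

43.63°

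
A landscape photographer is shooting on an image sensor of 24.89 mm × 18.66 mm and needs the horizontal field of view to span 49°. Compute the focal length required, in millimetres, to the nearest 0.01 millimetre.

From α = 2·arctan(w/2f) we get f = w / (2·tan(α/2)).
With w = 24.89 mm and α/2 = 24.5°, tan(α/2) ≈ 0.45573, so f ≈ 24.89 / 0.91145 ≈ 27.3081 mm.

27.31 mm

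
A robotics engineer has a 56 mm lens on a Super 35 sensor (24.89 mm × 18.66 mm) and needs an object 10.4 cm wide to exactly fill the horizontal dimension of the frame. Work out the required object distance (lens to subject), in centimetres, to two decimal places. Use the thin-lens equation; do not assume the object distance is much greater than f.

29.00 cm

W: 10.4 cm = 104 mm.
Magnification m = w/W = dᵢ/dₒ; combined with 1/f = 1/dₒ + 1/dᵢ this gives dₒ = f·(1 + W/w).
dₒ = 56 mm × (1 + 104/24.89) = 56 × 5.1784 ≈ 289.990 mm = 28.999 cm.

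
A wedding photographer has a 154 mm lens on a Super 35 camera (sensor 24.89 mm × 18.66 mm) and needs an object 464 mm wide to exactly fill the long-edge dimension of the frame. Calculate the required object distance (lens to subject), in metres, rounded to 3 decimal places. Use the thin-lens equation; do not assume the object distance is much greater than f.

Magnification m = w/W = dᵢ/dₒ; combined with 1/f = 1/dₒ + 1/dᵢ this gives dₒ = f·(1 + W/w).
dₒ = 154 mm × (1 + 464/24.89) = 154 × 19.6420 ≈ 3024.872 mm = 3.02487 m.

3.025 m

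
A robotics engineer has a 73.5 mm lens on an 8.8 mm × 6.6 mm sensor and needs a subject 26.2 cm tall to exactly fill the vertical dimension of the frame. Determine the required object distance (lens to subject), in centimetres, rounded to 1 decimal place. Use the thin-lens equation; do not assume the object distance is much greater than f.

299.1 cm

W: 26.2 cm = 262 mm.
Magnification m = h/W = dᵢ/dₒ; combined with 1/f = 1/dₒ + 1/dᵢ this gives dₒ = f·(1 + W/h).
dₒ = 73.5 mm × (1 + 262/6.6) = 73.5 × 40.6970 ≈ 2991.227 mm = 299.123 cm.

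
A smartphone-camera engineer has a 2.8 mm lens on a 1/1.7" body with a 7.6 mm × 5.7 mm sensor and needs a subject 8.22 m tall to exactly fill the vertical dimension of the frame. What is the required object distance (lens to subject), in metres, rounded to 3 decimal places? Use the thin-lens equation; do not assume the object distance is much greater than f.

4.041 m

W: 8.22 m = 8220 mm.
Magnification m = h/W = dᵢ/dₒ; combined with 1/f = 1/dₒ + 1/dᵢ this gives dₒ = f·(1 + W/h).
dₒ = 2.8 mm × (1 + 8220/5.7) = 2.8 × 1443.1053 ≈ 4040.695 mm = 4.04069 m.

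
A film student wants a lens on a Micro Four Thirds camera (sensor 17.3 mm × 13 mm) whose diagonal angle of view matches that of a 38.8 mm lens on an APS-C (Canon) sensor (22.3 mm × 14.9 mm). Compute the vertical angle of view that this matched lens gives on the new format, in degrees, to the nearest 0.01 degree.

Sensor diagonal = √(22.3² + 14.9²) = √719.3000 ≈ 26.8198 mm.
Sensor diagonal = √(17.3² + 13²) = √468.2900 ≈ 21.6400 mm.
Equal diagonal AOV ⇒ f₂ = f₁ · 21.6400/26.8198 = 38.8 × 0.80687 ≈ 31.3065 mm.
Vertical AOV on the new format = 2·arctan(13 / (2 × 31.3065)) = 2·arctan(0.20762) ≈ 23.4588°.

23.46°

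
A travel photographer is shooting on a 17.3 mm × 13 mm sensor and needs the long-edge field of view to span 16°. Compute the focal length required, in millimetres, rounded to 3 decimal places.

From α = 2·arctan(w/2f) we get f = w / (2·tan(α/2)).
With w = 17.3 mm and α/2 = 8°, tan(α/2) ≈ 0.14054, so f ≈ 17.3 / 0.28108 ≈ 61.5479 mm.

61.548 mm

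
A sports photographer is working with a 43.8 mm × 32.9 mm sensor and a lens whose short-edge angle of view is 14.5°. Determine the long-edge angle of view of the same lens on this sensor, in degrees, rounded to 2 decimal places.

19.23°

From the short-edge AOV: f = 32.9 / (2·tan(7.25°)) = 32.9 / 0.25443 ≈ 129.3076 mm.
Long-edge AOV = 2·arctan(43.8 / (2 × 129.3076)) = 2·arctan(0.16936) ≈ 19.2252°.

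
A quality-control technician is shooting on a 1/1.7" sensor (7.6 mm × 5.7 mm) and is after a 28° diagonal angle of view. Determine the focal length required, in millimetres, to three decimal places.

19.051 mm

Sensor diagonal = √(7.6² + 5.7²) = √90.2500 ≈ 9.5000 mm.
From α = 2·arctan(d/2f) we get f = d / (2·tan(α/2)).
With d = 9.5000 mm and α/2 = 14°, tan(α/2) ≈ 0.24933, so f ≈ 9.5000 / 0.49866 ≈ 19.0512 mm.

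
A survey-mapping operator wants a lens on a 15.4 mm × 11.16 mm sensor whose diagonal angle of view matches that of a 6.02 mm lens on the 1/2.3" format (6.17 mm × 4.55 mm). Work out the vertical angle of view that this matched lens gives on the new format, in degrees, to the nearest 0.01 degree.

Sensor diagonal = √(6.17² + 4.55²) = √58.7714 ≈ 7.6663 mm.
Sensor diagonal = √(15.4² + 11.16²) = √361.7056 ≈ 19.0186 mm.
Equal diagonal AOV ⇒ f₂ = f₁ · 19.0186/7.6663 = 6.02 × 2.48082 ≈ 14.9345 mm.
Vertical AOV on the new format = 2·arctan(11.16 / (2 × 14.9345)) = 2·arctan(0.37363) ≈ 40.9745°.

40.97°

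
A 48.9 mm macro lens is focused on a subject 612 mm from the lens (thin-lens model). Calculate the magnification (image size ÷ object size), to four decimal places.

Thin lens: 1/f = 1/dₒ + 1/dᵢ → 1/dᵢ = 1/48.9 − 1/612 = 0.0188159 mm⁻¹, so dᵢ ≈ 53.1465 mm.
Magnification m = dᵢ/dₒ = 53.1465/612 ≈ 0.08684.

0.0868×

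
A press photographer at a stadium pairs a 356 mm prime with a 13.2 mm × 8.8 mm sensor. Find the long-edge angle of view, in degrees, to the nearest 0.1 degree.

Angle of view α = 2·arctan(w/2f) with w = 13.2 mm and f = 356 mm.
w/2f = 0.01854; arctan(0.01854) ≈ 1.0621°, so α ≈ 2.1242°.

2.1°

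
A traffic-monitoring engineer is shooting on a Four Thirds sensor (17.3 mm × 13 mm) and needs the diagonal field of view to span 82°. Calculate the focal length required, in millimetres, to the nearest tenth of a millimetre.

Sensor diagonal = √(17.3² + 13²) = √468.2900 ≈ 21.6400 mm.
From α = 2·arctan(d/2f) we get f = d / (2·tan(α/2)).
With d = 21.6400 mm and α/2 = 41°, tan(α/2) ≈ 0.86929, so f ≈ 21.6400 / 1.73857 ≈ 12.4470 mm.

12.4 mm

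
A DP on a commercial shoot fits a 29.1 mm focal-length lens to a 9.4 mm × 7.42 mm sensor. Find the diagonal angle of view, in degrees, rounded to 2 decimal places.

23.25°

Sensor diagonal = √(9.4² + 7.42²) = √143.4164 ≈ 11.9757 mm.
Angle of view α = 2·arctan(d/2f) with d = 11.9757 mm and f = 29.1 mm.
d/2f = 0.20577; arctan(0.20577) ≈ 11.6273°, so α ≈ 23.2546°.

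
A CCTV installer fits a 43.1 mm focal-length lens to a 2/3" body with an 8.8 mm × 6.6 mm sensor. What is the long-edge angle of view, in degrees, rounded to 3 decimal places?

11.658°

Angle of view α = 2·arctan(w/2f) with w = 8.8 mm and f = 43.1 mm.
w/2f = 0.10209; arctan(0.10209) ≈ 5.8290°, so α ≈ 11.6581°.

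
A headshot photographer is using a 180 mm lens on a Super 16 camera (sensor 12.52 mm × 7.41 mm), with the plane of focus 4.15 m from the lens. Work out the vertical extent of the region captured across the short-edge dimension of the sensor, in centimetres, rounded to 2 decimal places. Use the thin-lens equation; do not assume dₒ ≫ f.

16.34 cm

dₒ: 4.15 m = 4150 mm.
Similar triangles through the lens centre give W/dₒ = h/dᵢ; with 1/f = 1/dₒ + 1/dᵢ this gives W = h·(dₒ − f)/f.
W = 7.41 mm × (4150 − 180) / 180 = 7.41 × 22.0556 ≈ 163.432 mm = 16.3432 cm.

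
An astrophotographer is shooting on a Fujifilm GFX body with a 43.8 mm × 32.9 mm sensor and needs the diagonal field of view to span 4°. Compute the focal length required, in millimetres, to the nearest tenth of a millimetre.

Sensor diagonal = √(43.8² + 32.9²) = √3000.8500 ≈ 54.7800 mm.
From α = 2·arctan(d/2f) we get f = d / (2·tan(α/2)).
With d = 54.7800 mm and α/2 = 2°, tan(α/2) ≈ 0.03492, so f ≈ 54.7800 / 0.06984 ≈ 784.3472 mm.

784.3 mm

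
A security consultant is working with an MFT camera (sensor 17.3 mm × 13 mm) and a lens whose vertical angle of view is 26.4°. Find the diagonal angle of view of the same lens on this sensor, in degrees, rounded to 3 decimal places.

From the vertical AOV: f = 13 / (2·tan(13.2°)) = 13 / 0.46910 ≈ 27.7129 mm.
Sensor diagonal = √(17.3² + 13²) = √468.2900 ≈ 21.6400 mm.
Diagonal AOV = 2·arctan(21.6400 / (2 × 27.7129)) = 2·arctan(0.39043) ≈ 42.6545°.

42.655°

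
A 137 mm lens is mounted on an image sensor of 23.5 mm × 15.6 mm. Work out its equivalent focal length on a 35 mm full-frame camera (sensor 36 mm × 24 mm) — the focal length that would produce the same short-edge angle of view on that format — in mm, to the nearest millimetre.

211 mm

Equal angle of view means equal height/f ratio, so f₂ = f₁ · (height₂/height₁) = 137 × 24/15.6.
f₂ = 137 × 1.53846 ≈ 210.769 mm.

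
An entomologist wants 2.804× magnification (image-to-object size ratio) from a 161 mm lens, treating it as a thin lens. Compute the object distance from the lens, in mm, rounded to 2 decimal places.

218.42 mm

With m = dᵢ/dₒ and 1/f = 1/dₒ + 1/dᵢ, substituting dᵢ = m·dₒ gives 1/f = (1 + 1/m)/dₒ, hence dₒ = f·(1 + 1/m).
dₒ = 161 × (1 + 1/2.804) = 161 × 1.35663 ≈ 218.418 mm.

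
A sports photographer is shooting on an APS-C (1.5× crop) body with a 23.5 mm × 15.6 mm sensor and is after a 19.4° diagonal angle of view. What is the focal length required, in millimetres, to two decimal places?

Sensor diagonal = √(23.5² + 15.6²) = √795.6100 ≈ 28.2066 mm.
From α = 2·arctan(d/2f) we get f = d / (2·tan(α/2)).
With d = 28.2066 mm and α/2 = 9.7°, tan(α/2) ≈ 0.17093, so f ≈ 28.2066 / 0.34187 ≈ 82.5076 mm.

82.51 mm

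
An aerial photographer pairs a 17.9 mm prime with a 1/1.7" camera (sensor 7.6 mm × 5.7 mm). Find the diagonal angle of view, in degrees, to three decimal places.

29.723°

Sensor diagonal = √(7.6² + 5.7²) = √90.2500 ≈ 9.5000 mm.
Angle of view α = 2·arctan(d/2f) with d = 9.5000 mm and f = 17.9 mm.
d/2f = 0.26536; arctan(0.26536) ≈ 14.8617°, so α ≈ 29.7233°.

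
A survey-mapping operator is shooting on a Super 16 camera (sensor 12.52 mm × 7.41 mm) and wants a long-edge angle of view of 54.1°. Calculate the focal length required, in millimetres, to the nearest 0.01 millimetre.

12.26 mm

From α = 2·arctan(w/2f) we get f = w / (2·tan(α/2)).
With w = 12.52 mm and α/2 = 27.05°, tan(α/2) ≈ 0.51063, so f ≈ 12.52 / 1.02125 ≈ 12.2595 mm.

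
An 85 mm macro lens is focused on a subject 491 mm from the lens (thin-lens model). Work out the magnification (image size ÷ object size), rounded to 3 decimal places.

0.209×

Thin lens: 1/f = 1/dₒ + 1/dᵢ → 1/dᵢ = 1/85 − 1/491 = 0.0097280 mm⁻¹, so dᵢ ≈ 102.7956 mm.
Magnification m = dᵢ/dₒ = 102.7956/491 ≈ 0.20936.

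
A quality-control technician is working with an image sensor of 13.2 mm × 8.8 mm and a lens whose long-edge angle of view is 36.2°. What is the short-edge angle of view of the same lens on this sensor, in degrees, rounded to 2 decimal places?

24.59°

From the long-edge AOV: f = 13.2 / (2·tan(18.1°)) = 13.2 / 0.65370 ≈ 20.1927 mm.
Short-edge AOV = 2·arctan(8.8 / (2 × 20.1927)) = 2·arctan(0.21790) ≈ 24.5852°.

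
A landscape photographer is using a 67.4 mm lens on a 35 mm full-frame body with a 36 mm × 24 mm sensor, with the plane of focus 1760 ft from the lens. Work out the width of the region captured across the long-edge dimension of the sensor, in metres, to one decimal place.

dₒ: 1760 ft × 304.8 mm/ft = 536447.98 mm.
Similar triangles through the lens centre give W/dₒ = w/dᵢ; with 1/f = 1/dₒ + 1/dᵢ this gives W = w·(dₒ − f)/f.
W = 36 mm × (536448 − 67.4) / 67.4 = 36 × 7958.1689 ≈ 286494.080 mm = 286.494 m.

286.5 m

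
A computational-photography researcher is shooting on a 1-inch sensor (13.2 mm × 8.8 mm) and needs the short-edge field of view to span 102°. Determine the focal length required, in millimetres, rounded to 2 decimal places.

3.56 mm

From α = 2·arctan(h/2f) we get f = h / (2·tan(α/2)).
With h = 8.8 mm and α/2 = 51°, tan(α/2) ≈ 1.23490, so f ≈ 8.8 / 2.46979 ≈ 3.5630 mm.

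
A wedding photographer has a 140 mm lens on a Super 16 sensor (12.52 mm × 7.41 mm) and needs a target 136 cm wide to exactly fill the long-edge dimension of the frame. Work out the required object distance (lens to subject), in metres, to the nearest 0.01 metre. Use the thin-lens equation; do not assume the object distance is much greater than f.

15.35 m

W: 136 cm = 1360 mm.
Magnification m = w/W = dᵢ/dₒ; combined with 1/f = 1/dₒ + 1/dᵢ this gives dₒ = f·(1 + W/w).
dₒ = 140 mm × (1 + 1360/12.52) = 140 × 109.6262 ≈ 15347.668 mm = 15.3477 m.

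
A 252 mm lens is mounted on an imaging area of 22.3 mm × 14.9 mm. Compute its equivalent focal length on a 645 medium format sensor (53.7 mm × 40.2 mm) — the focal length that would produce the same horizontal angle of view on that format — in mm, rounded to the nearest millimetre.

607 mm

Equal angle of view means equal width/f ratio, so f₂ = f₁ · (width₂/width₁) = 252 × 53.7/22.3.
f₂ = 252 × 2.40807 ≈ 606.834 mm.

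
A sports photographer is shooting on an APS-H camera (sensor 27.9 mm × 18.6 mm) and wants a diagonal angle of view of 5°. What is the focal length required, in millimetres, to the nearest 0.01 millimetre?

Sensor diagonal = √(27.9² + 18.6²) = √1124.3700 ≈ 33.5316 mm.
From α = 2·arctan(d/2f) we get f = d / (2·tan(α/2)).
With d = 33.5316 mm and α/2 = 2.5°, tan(α/2) ≈ 0.04366, so f ≈ 33.5316 / 0.08732 ≈ 384.0003 mm.

384.00 mm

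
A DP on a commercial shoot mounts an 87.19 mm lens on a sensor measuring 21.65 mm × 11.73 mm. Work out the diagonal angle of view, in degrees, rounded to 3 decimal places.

Sensor diagonal = √(21.65² + 11.73²) = √606.3154 ≈ 24.6235 mm.
Angle of view α = 2·arctan(d/2f) with d = 24.6235 mm and f = 87.19 mm.
d/2f = 0.14121; arctan(0.14121) ≈ 8.0374°, so α ≈ 16.0747°.

16.075°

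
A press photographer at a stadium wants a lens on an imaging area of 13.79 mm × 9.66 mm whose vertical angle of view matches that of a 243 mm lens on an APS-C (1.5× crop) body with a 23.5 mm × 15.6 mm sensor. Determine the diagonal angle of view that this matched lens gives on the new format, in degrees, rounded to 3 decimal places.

6.404°

Equal vertical AOV ⇒ f₂ = f₁ · 9.66/15.6 = 243 × 0.61923 ≈ 150.4731 mm.
Sensor diagonal = √(13.79² + 9.66²) = √283.4797 ≈ 16.8369 mm.
Diagonal AOV on the new format = 2·arctan(16.8369 / (2 × 150.4731)) = 2·arctan(0.05595) ≈ 6.4043°.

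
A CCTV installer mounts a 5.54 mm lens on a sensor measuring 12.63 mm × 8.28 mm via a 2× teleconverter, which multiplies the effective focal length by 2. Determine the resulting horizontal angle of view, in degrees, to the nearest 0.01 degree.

59.36°

Effective focal length f = 5.54 × 2 = 11.08 mm.
α = 2·arctan(12.63 / (2 × 11.08)) = 2·arctan(0.56995) ≈ 59.3616°.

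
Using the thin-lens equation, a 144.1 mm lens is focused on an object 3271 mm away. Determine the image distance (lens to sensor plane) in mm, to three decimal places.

150.741 mm

1/dᵢ = 1/f − 1/dₒ = 1/144.1 − 1/3271 = 0.0066339 mm⁻¹.
dᵢ = 1/0.0066339 ≈ 150.7407 mm.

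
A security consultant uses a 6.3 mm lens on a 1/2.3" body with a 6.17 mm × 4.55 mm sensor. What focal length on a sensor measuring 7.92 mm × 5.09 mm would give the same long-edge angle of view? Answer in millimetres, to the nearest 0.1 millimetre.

8.1 mm

Equal angle of view means equal width/f ratio, so f₂ = f₁ · (width₂/width₁) = 6.3 × 7.92/6.17.
f₂ = 6.3 × 1.28363 ≈ 8.087 mm.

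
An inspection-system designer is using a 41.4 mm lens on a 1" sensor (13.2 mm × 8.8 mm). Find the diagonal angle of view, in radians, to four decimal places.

0.3786 rad

Sensor diagonal = √(13.2² + 8.8²) = √251.6800 ≈ 15.8644 mm.
Angle of view α = 2·arctan(d/2f) with d = 15.8644 mm and f = 41.4 mm.
d/2f = 0.19160; arctan(0.19160) ≈ 0.1893 rad, so α ≈ 0.3786 rad.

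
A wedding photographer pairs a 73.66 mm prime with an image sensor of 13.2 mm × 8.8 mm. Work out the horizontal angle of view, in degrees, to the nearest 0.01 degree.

Angle of view α = 2·arctan(w/2f) with w = 13.2 mm and f = 73.66 mm.
w/2f = 0.08960; arctan(0.08960) ≈ 5.1201°, so α ≈ 10.2402°.

10.24°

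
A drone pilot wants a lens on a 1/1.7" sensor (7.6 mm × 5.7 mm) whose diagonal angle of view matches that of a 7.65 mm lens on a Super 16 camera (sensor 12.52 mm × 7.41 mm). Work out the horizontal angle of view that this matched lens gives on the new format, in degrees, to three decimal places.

74.521°

Sensor diagonal = √(12.52² + 7.41²) = √211.6585 ≈ 14.5485 mm.
Sensor diagonal = √(7.6² + 5.7²) = √90.2500 ≈ 9.5000 mm.
Equal diagonal AOV ⇒ f₂ = f₁ · 9.5000/14.5485 = 7.65 × 0.65299 ≈ 4.9954 mm.
Horizontal AOV on the new format = 2·arctan(7.6 / (2 × 4.9954)) = 2·arctan(0.76071) ≈ 74.5209°.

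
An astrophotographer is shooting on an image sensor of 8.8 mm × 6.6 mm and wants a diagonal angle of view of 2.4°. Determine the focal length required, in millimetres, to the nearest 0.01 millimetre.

Sensor diagonal = √(8.8² + 6.6²) = √121.0000 ≈ 11.0000 mm.
From α = 2·arctan(d/2f) we get f = d / (2·tan(α/2)).
With d = 11.0000 mm and α/2 = 1.2°, tan(α/2) ≈ 0.02095, so f ≈ 11.0000 / 0.04189 ≈ 262.5673 mm.

262.57 mm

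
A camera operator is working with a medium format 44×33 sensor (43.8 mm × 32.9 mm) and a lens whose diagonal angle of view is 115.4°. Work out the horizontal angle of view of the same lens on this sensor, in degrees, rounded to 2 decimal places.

Sensor diagonal = √(43.8² + 32.9²) = √3000.8500 ≈ 54.7800 mm.
From the diagonal AOV: f = 54.7800 / (2·tan(57.7°)) = 54.7800 / 3.16369 ≈ 17.3152 mm.
Horizontal AOV = 2·arctan(43.8 / (2 × 17.3152)) = 2·arctan(1.26478) ≈ 103.3367°.

103.34°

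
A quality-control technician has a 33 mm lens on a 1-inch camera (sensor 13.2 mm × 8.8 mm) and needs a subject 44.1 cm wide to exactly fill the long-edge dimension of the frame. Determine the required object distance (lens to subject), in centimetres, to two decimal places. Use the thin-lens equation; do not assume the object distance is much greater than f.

W: 44.1 cm = 441 mm.
Magnification m = w/W = dᵢ/dₒ; combined with 1/f = 1/dₒ + 1/dᵢ this gives dₒ = f·(1 + W/w).
dₒ = 33 mm × (1 + 441/13.2) = 33 × 34.4091 ≈ 1135.500 mm = 113.55 cm.

113.55 cm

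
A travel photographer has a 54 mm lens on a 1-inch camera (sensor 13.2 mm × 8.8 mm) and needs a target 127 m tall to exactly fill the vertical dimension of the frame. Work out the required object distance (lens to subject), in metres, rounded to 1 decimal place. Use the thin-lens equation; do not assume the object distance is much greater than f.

779.4 m

W: 127 m = 127000 mm.
Magnification m = h/W = dᵢ/dₒ; combined with 1/f = 1/dₒ + 1/dᵢ this gives dₒ = f·(1 + W/h).
dₒ = 54 mm × (1 + 127000/8.8) = 54 × 14432.8182 ≈ 779372.182 mm = 779.372 m.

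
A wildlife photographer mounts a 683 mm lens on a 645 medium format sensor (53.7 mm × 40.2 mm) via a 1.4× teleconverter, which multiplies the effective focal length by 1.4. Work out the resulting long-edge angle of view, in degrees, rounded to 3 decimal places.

Effective focal length f = 683 × 1.4 = 956.2 mm.
α = 2·arctan(53.7 / (2 × 956.2)) = 2·arctan(0.02808) ≈ 3.2169°.

3.217°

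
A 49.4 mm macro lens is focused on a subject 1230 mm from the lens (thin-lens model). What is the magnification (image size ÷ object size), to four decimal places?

Thin lens: 1/f = 1/dₒ + 1/dᵢ → 1/dᵢ = 1/49.4 − 1/1230 = 0.0194299 mm⁻¹, so dᵢ ≈ 51.4671 mm.
Magnification m = dᵢ/dₒ = 51.4671/1230 ≈ 0.04184.

0.0418×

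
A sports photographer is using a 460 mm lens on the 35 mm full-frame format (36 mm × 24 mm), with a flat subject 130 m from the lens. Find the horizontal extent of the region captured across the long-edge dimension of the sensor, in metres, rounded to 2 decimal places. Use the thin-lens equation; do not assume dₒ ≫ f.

dₒ: 130 m = 130000 mm.
Similar triangles through the lens centre give W/dₒ = w/dᵢ; with 1/f = 1/dₒ + 1/dᵢ this gives W = w·(dₒ − f)/f.
W = 36 mm × (130000 − 460) / 460 = 36 × 281.6087 ≈ 10137.913 mm = 10.1379 m.

10.14 m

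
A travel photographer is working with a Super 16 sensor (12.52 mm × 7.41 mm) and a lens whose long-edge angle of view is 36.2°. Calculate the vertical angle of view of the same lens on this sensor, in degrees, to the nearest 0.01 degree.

21.90°

From the long-edge AOV: f = 12.52 / (2·tan(18.1°)) = 12.52 / 0.65370 ≈ 19.1525 mm.
Vertical AOV = 2·arctan(7.41 / (2 × 19.1525)) = 2·arctan(0.19345) ≈ 21.8970°.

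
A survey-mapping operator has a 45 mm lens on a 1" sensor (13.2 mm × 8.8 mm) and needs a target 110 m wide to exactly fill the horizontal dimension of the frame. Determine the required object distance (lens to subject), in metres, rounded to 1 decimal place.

W: 110 m = 110000 mm.
Magnification m = w/W = dᵢ/dₒ; combined with 1/f = 1/dₒ + 1/dᵢ this gives dₒ = f·(1 + W/w).
dₒ = 45 mm × (1 + 110000/13.2) = 45 × 8334.3333 ≈ 375045.000 mm = 375.045 m.

375.0 m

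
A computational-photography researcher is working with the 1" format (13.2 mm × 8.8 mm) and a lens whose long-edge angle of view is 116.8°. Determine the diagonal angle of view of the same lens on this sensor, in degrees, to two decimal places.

125.79°

From the long-edge AOV: f = 13.2 / (2·tan(58.4°)) = 13.2 / 3.25095 ≈ 4.0603 mm.
Sensor diagonal = √(13.2² + 8.8²) = √251.6800 ≈ 15.8644 mm.
Diagonal AOV = 2·arctan(15.8644 / (2 × 4.0603)) = 2·arctan(1.95358) ≈ 125.7859°.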